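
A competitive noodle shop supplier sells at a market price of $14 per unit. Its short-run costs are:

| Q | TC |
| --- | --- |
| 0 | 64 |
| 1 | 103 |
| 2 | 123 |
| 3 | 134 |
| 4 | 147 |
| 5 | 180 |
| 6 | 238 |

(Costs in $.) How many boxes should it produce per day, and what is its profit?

Q = 0 (shut down); profit = -$64

Tabulate TR − TC: Q=0: -64; Q=1: -89; Q=2: -95; Q=3: -92; Q=4: -91; Q=5: -110; Q=6: -154.
Profit is highest at Q = 0. Equivalently, the lowest AVC in the table is 83/4 ≈ $20.75 at Q = 4, and P = $14 falls below it — price never covers variable cost, so the firm shuts down and loses only its fixed cost.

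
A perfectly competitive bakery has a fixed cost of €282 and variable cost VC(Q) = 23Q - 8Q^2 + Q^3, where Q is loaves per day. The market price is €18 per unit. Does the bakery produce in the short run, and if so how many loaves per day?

From TC, MC = TC'(Q) = 23 - 16Q + 3Q^2 and AVC = VC/Q = 23 - 8Q + Q^2.
The AVC parabola has its vertex at Q = 8/2 = 4, where AVC = 23 - 8·4 + 4^2 = €7.
Since P = €18 ≥ min AVC = €7, price covers variable cost and the firm should produce.
Solving P = MC: 5 - 16Q + 3Q^2 = 0 ⇒ Q = 1/3 or 5. On the upward-sloping branch, Q* = 5.
Check: AVC at Q = 5 is €8 ≤ P, so revenue covers variable cost.
Profit = P·Q − TC = 18·5 − 322 = -€232, a loss, but smaller than the €282 fixed cost the firm would lose by shutting down.

Produce at Q = 5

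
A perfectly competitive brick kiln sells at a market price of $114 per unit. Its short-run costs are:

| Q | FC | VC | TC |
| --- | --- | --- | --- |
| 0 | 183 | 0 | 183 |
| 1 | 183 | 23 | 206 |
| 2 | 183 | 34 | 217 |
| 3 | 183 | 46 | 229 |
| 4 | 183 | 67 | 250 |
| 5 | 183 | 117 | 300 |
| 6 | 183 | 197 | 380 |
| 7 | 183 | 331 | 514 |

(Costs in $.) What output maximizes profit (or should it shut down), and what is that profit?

Tabulate TR − TC: Q=0: -183; Q=1: -92; Q=2: 11; Q=3: 113; Q=4: 206; Q=5: 270; Q=6: 304; Q=7: 284.
Profit is maximized at Q = 6. AVC there is 197/6 = $32.83 ≤ P, so producing beats shutting down (which would give -$183).

Q = 6; profit = $304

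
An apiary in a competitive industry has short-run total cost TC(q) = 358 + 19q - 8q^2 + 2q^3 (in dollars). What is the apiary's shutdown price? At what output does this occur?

Short-run supply begins at min AVC. From VC = 19q - 8q^2 + 2q^3, AVC = 19 - 8q + 2q^2.
At the minimum of AVC, MC = AVC. MC = 19 - 16q + 6q^2; setting MC = AVC gives 4q^2 - 8q = 0, so q = 2. min AVC = 11.
For P < $11 the firm produces nothing.

$11 per unit, at q = 2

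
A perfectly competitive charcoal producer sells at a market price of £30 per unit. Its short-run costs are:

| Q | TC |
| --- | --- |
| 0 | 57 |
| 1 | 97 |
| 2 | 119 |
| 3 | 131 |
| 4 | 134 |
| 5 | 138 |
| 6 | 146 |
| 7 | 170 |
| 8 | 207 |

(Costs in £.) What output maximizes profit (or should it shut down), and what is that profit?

Compute π = P·Q − TC at each output: Q=0: -57; Q=1: -67; Q=2: -59; Q=3: -41; Q=4: -14; Q=5: 12; Q=6: 34; Q=7: 40; Q=8: 33.
Profit is maximized at Q = 7. AVC there is 113/7 = £16.14 ≤ P, so producing beats shutting down (which would give -£57).

Q = 7; profit = £40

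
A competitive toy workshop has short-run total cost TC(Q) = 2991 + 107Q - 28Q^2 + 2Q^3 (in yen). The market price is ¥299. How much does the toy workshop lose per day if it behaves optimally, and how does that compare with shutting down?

Profit = -¥111 at Q = 12

AVC = 107 - 28Q + 2Q^2; min AVC = ¥9 at Q = 7. Since P = ¥299 ≥ min AVC, the firm produces.
With MC = 107 - 56Q + 6Q^2, P = MC on the upward-sloping part at Q* = 12.
TR = 299·12 = 3588. TC = 2991 + 708 = 3699. Profit = 3588 − 3699 = -¥111.
By producing, the firm covers all variable cost plus ¥2880 of fixed cost; shutting down would lose the full ¥2991.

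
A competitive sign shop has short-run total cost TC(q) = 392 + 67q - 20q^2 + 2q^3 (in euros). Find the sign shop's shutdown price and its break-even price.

AVC = 67 - 20q + 2q^2; minimized at q = 5, giving min AVC = €17. That is the shutdown price.
ATC = 392/q + 67 - 20q + 2q^2. Setting dATC/dq = −392/q^2 − 20 + 4q = 0 gives q = 7 (since 4·7^3 − 20·7^2 = 392).
min ATC = 392/7 + 67 − 20·7 + 2·7^2 = €81. That is the break-even price.
For €17 ≤ P < €81 the firm produces at a loss; below €17 it shuts down.

Shutdown price = €17; break-even price = €81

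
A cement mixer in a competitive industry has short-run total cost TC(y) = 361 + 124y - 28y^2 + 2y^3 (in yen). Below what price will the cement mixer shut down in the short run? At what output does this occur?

¥26 per unit, at y = 7

The shutdown price is the minimum of AVC. VC = 124y - 28y^2 + 2y^3, so AVC = 124 - 28y + 2y^2.
At the minimum of AVC, MC = AVC. MC = 124 - 56y + 6y^2; setting MC = AVC gives 4y^2 - 28y = 0, so y = 7. min AVC = 26.
So the shutdown price is ¥26.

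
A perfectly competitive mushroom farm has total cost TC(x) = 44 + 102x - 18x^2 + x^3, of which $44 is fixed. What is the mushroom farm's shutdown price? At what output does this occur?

The firm shuts down when price falls below the minimum of average variable cost. AVC = VC/x = 102 - 18x + x^2.
At the minimum of AVC, MC = AVC. MC = 102 - 36x + 3x^2; setting MC = AVC gives 2x^2 - 18x = 0, so x = 9. min AVC = 21.
For P < $21 the firm produces nothing.

$21 per unit, at x = 9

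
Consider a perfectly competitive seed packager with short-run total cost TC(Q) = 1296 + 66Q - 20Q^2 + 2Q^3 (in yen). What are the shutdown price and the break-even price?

Shutdown price = min AVC. AVC = 66 - 20Q + 2Q^2, with vertex at Q = 5 and minimum ¥16.
ATC = 1296/Q + 66 - 20Q + 2Q^2. Setting dATC/dQ = −1296/Q^2 − 20 + 4Q = 0 gives Q = 9 (since 4·9^3 − 20·9^2 = 1296).
min ATC = 1296/9 + 66 − 20·9 + 2·9^2 = ¥192. That is the break-even price.
Between these two prices the firm operates at a loss; above ¥192 it earns a profit.

Shutdown price = ¥16; break-even price = ¥192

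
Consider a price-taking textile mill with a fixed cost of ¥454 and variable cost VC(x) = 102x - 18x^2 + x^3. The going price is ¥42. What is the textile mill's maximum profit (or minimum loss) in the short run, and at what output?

Profit = -¥254 at x = 10

AVC = 102 - 18x + x^2; min AVC = ¥21 at x = 9. Since P = ¥42 ≥ min AVC, the firm produces.
MC = 102 - 36x + 3x^2. Setting P = MC and taking the root on the rising branch gives x* = 10.
TR = 42·10 = 420. TC = 454 + 220 = 674. Profit = 420 − 674 = -¥254.
That loss of ¥254 beats the ¥454 the firm would lose by shutting down; producing recovers ¥200 of fixed cost.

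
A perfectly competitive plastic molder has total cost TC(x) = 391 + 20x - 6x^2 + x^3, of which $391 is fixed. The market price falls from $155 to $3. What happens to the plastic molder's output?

Output falls from 9 to 0 (the firm shuts down)

AVC = 20 - 6x + x^2, minimized at x = 3 where min AVC = $11. MC = 20 - 12x + 3x^2.
With P = $155 above the shutdown price, P = MC gives x = 9.
At P = $3 < min AVC = $11, price no longer covers variable cost at any output, so the firm shuts down: x = 0.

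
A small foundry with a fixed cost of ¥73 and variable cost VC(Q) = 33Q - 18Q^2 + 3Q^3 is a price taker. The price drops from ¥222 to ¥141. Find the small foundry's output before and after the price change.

AVC = 33 - 18Q + 3Q^2, minimized at Q = 3 where min AVC = ¥6. MC = 33 - 36Q + 9Q^2.
With P = ¥222 above the shutdown price, P = MC gives Q = 7.
At P = ¥141 ≥ min AVC, set P = MC: Q = 6. The firm stays open but cuts output.

Output falls from 7 to 6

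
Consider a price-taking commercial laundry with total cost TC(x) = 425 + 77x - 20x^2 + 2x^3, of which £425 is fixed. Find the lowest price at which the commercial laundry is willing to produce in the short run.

£27 per unit

The shutdown price is the minimum of AVC. VC = 77x - 20x^2 + 2x^3, so AVC = 77 - 20x + 2x^2.
dAVC/dx = -20 + 4x = 0 gives x = 5. min AVC = 77 - 20·5 + 2·5^2 = 27.
For P < £27 the firm produces nothing.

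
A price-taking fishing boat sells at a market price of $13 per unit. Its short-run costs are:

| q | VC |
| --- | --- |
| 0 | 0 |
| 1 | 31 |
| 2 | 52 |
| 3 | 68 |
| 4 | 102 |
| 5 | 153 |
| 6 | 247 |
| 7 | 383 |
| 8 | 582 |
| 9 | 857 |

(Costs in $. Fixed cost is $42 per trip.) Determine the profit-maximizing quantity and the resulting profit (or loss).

Compute π = P·q − TC at each output: q=0: -42; q=1: -60; q=2: -68; q=3: -71; q=4: -92; q=5: -130; q=6: -211; q=7: -334; q=8: -520; q=9: -782.
Profit is highest at q = 0. Equivalently, the lowest AVC in the table is 68/3 ≈ $22.67 at q = 3, and P = $13 falls below it — price never covers variable cost, so the firm shuts down and loses only its fixed cost.

q = 0 (shut down); profit = -$42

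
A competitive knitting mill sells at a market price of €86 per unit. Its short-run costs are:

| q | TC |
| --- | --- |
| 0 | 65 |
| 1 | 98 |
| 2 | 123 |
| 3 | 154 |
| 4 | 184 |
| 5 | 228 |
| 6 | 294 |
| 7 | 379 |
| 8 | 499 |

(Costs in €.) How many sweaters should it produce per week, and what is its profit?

Compute π = P·q − TC at each output: q=0: -65; q=1: -12; q=2: 49; q=3: 104; q=4: 160; q=5: 202; q=6: 222; q=7: 223; q=8: 189.
Profit is maximized at q = 7. AVC there is 314/7 = €44.86 ≤ P, so producing beats shutting down (which would give -€65).

q = 7; profit = €223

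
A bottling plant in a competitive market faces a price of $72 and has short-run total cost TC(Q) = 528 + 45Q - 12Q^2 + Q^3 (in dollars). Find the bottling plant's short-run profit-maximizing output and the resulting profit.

AVC = 45 - 12Q + Q^2 has its minimum $9 at Q = 6; price $72 clears that bar, so the firm operates.
MC = 45 - 24Q + 3Q^2. Setting P = MC and taking the root on the rising branch gives Q* = 9.
TR = 72·9 = 648. TC = 528 + 162 = 690. Profit = 648 − 690 = -$42.
By producing, the firm covers all variable cost plus $486 of fixed cost; shutting down would lose the full $528.

Profit = -$42 at Q = 9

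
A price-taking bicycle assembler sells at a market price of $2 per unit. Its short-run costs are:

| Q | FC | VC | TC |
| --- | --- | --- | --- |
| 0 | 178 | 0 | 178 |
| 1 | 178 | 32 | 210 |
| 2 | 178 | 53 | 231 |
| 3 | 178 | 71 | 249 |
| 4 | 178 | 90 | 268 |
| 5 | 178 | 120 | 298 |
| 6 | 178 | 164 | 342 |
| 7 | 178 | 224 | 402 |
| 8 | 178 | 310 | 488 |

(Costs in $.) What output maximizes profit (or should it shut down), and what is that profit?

Profit at each row (π = 2Q − TC): Q=0: -178; Q=1: -208; Q=2: -227; Q=3: -243; Q=4: -260; Q=5: -288; Q=6: -330; Q=7: -388; Q=8: -472.
Profit is highest at Q = 0. Equivalently, the lowest AVC in the table is 90/4 ≈ $22.50 at Q = 4, and P = $2 falls below it — price never covers variable cost, so the firm shuts down and loses only its fixed cost.

Q = 0 (shut down); profit = -$178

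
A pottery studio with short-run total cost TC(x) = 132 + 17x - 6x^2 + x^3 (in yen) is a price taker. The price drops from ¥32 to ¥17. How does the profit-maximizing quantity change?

MC = 17 - 12x + 3x^2; the shutdown threshold is min AVC = ¥8 (at x = 3).
At P = ¥32 ≥ min AVC, set P = MC on the rising branch: x = 5.
At P = ¥17 ≥ min AVC, set P = MC: x = 4. The firm stays open but cuts output.

Output falls from 5 to 4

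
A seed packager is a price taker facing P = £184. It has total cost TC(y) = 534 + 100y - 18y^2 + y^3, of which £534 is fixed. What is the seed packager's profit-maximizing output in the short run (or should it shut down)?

Variable cost is VC = 100y - 18y^2 + y^3, so AVC = VC/y = 100 - 18y + y^2 and MC = dTC/dy = 100 - 36y + 3y^2.
AVC is minimized where dAVC/dy = -18 + 2y = 0, at y = 9; min AVC = 100 - 18·9 + 9^2 = £19.
P = £184 exceeds min AVC = £19, so the firm stays open.
Set P = MC: 184 = 100 - 36y + 3y^2 → -84 - 36y + 3y^2 = 0. The roots are y = -2 and y = 14; the profit-maximizing output is on the rising part of MC, so y* = 14.
Check: AVC at y = 14 is £44 ≤ P, so revenue covers variable cost.
Profit = P·y − TC = 184·14 − 1150 = £1426.

Produce at y = 14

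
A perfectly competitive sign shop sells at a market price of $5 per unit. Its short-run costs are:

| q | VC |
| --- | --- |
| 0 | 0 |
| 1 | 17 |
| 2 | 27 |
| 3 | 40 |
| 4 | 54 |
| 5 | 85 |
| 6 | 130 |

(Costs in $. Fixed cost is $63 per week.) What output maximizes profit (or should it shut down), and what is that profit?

Profit at each row (π = 5q − TC): q=0: -63; q=1: -75; q=2: -80; q=3: -88; q=4: -97; q=5: -123; q=6: -163.
Profit is highest at q = 0. Equivalently, the lowest AVC in the table is 40/3 ≈ $13.33 at q = 3, and P = $5 falls below it — price never covers variable cost, so the firm shuts down and loses only its fixed cost.

q = 0 (shut down); profit = -$63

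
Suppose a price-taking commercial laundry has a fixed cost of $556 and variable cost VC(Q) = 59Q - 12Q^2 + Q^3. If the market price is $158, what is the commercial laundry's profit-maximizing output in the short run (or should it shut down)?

Produce at Q = 11

From TC, MC = TC'(Q) = 59 - 24Q + 3Q^2 and AVC = VC/Q = 59 - 12Q + Q^2.
AVC is minimized where dAVC/dQ = -12 + 2Q = 0, at Q = 6; min AVC = 59 - 12·6 + 6^2 = $23.
P = $158 exceeds min AVC = $23, so the firm stays open.
Solving P = MC: -99 - 24Q + 3Q^2 = 0 ⇒ Q = -3 or 11. On the upward-sloping branch, Q* = 11.
Check: AVC at Q = 11 is $48 ≤ P, so revenue covers variable cost.
Profit = P·Q − TC = 158·11 − 1084 = $654.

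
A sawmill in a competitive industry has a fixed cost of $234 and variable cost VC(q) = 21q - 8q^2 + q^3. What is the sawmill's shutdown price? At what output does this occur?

The shutdown price is the minimum of AVC. VC = 21q - 8q^2 + q^3, so AVC = 21 - 8q + q^2.
At the minimum of AVC, MC = AVC. MC = 21 - 16q + 3q^2; setting MC = AVC gives 2q^2 - 8q = 0, so q = 4. min AVC = 5.
So the shutdown price is $5.

$5 per unit, at q = 4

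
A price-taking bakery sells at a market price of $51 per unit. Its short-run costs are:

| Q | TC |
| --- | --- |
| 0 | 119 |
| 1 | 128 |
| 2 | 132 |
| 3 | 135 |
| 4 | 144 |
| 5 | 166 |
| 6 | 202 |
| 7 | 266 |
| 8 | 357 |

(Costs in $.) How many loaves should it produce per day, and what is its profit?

Tabulate TR − TC: Q=0: -119; Q=1: -77; Q=2: -30; Q=3: 18; Q=4: 60; Q=5: 89; Q=6: 104; Q=7: 91; Q=8: 51.
Profit is maximized at Q = 6. AVC there is 83/6 = $13.83 ≤ P, so producing beats shutting down (which would give -$119).

Q = 6; profit = $104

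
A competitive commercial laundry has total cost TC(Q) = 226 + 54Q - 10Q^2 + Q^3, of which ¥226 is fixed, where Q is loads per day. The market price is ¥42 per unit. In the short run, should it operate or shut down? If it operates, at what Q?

Produce at Q = 6

From TC, MC = TC'(Q) = 54 - 20Q + 3Q^2 and AVC = VC/Q = 54 - 10Q + Q^2.
AVC hits its minimum where MC = AVC, at Q = 5, giving min AVC = 54 - 10·5 + 5^2 = ¥29.
Since P = ¥42 ≥ min AVC = ¥29, price covers variable cost and the firm should produce.
Set P = MC: 42 = 54 - 20Q + 3Q^2 → 12 - 20Q + 3Q^2 = 0. The roots are Q = 2/3 and Q = 6; the profit-maximizing output is on the rising part of MC, so Q* = 6.
Check: AVC at Q = 6 is ¥30 ≤ P, so revenue covers variable cost.
Profit = P·Q − TC = 42·6 − 406 = -¥154, a loss, but smaller than the ¥226 fixed cost the firm would lose by shutting down.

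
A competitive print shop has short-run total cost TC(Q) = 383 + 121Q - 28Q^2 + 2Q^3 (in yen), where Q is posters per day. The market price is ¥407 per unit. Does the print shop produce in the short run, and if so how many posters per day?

Variable cost is VC = 121Q - 28Q^2 + 2Q^3, so AVC = VC/Q = 121 - 28Q + 2Q^2 and MC = dTC/dQ = 121 - 56Q + 6Q^2.
The AVC parabola has its vertex at Q = 28/4 = 7, where AVC = 121 - 28·7 + 2·7^2 = ¥23.
P = ¥407 exceeds min AVC = ¥23, so the firm stays open.
Solving P = MC: -286 - 56Q + 6Q^2 = 0 ⇒ Q = -11/3 or 13. On the upward-sloping branch, Q* = 13.
Check: AVC at Q = 13 is ¥95 ≤ P, so revenue covers variable cost.
Profit = P·Q − TC = 407·13 − 1618 = ¥3673.

Produce at Q = 13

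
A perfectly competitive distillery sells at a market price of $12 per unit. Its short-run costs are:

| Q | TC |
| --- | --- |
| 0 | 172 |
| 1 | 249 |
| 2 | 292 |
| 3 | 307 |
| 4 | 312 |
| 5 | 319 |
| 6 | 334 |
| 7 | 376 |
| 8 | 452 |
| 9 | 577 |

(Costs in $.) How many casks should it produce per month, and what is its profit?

Profit at each row (π = 12Q − TC): Q=0: -172; Q=1: -237; Q=2: -268; Q=3: -271; Q=4: -264; Q=5: -259; Q=6: -262; Q=7: -292; Q=8: -356; Q=9: -469.
Profit is highest at Q = 0. Equivalently, the lowest AVC in the table is 162/6 ≈ $27 at Q = 6, and P = $12 falls below it — price never covers variable cost, so the firm shuts down and loses only its fixed cost.

Q = 0 (shut down); profit = -$172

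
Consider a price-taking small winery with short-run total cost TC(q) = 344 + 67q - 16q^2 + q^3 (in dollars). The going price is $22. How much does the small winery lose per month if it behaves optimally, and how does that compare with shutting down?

AVC = 67 - 16q + q^2; min AVC = $3 at q = 8. Since P = $22 ≥ min AVC, the firm produces.
MC = 67 - 32q + 3q^2. Setting P = MC and taking the root on the rising branch gives q* = 9.
TR = 22·9 = 198. TC = 344 + 36 = 380. Profit = 198 − 380 = -$182.
That loss of $182 beats the $344 the firm would lose by shutting down; producing recovers $162 of fixed cost.

Profit = -$182 at q = 9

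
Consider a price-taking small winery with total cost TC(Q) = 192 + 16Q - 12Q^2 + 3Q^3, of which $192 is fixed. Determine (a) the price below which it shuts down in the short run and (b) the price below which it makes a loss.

AVC = 16 - 12Q + 3Q^2; minimized at Q = 2, giving min AVC = $4. That is the shutdown price.
ATC = 192/Q + 16 - 12Q + 3Q^2. Setting dATC/dQ = −192/Q^2 − 12 + 6Q = 0 gives Q = 4 (since 6·4^3 − 12·4^2 = 192).
min ATC = 192/4 + 16 − 12·4 + 3·4^2 = $64. That is the break-even price.
For $4 ≤ P < $64 the firm produces at a loss; below $4 it shuts down.

Shutdown price = $4; break-even price = $64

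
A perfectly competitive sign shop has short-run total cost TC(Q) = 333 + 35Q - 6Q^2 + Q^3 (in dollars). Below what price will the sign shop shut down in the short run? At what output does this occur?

$26 per unit, at Q = 3

Short-run supply begins at min AVC. From VC = 35Q - 6Q^2 + Q^3, AVC = 35 - 6Q + Q^2.
At the minimum of AVC, MC = AVC. MC = 35 - 12Q + 3Q^2; setting MC = AVC gives 2Q^2 - 6Q = 0, so Q = 3. min AVC = 26.
The firm shuts down for any P below $26.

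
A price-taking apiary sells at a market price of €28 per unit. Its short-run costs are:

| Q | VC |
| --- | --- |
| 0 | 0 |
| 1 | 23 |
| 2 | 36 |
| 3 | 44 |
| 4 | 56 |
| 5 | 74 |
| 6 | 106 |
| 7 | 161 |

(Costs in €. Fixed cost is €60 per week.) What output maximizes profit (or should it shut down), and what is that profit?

Compute π = P·Q − TC at each output: Q=0: -60; Q=1: -55; Q=2: -40; Q=3: -20; Q=4: -4; Q=5: 6; Q=6: 2; Q=7: -25.
Profit is maximized at Q = 5. AVC there is 74/5 = €14.80 ≤ P, so producing beats shutting down (which would give -€60).

Q = 5; profit = €6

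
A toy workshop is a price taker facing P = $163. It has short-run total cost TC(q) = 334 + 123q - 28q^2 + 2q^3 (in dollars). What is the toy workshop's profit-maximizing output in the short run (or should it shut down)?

Strip out fixed cost: VC = 123q - 28q^2 + 2q^3. Then AVC = 123 - 28q + 2q^2 and MC = 123 - 56q + 6q^2.
AVC is minimized where dAVC/dq = -28 + 4q = 0, at q = 7; min AVC = 123 - 28·7 + 2·7^2 = $25.
Because $163 ≥ $25, revenue can cover variable cost; the firm operates.
Solving P = MC: -40 - 56q + 6q^2 = 0 ⇒ q = -2/3 or 10. On the upward-sloping branch, q* = 10.
Check: AVC at q = 10 is $43 ≤ P, so revenue covers variable cost.
Profit = P·q − TC = 163·10 − 764 = $866.

Produce at q = 10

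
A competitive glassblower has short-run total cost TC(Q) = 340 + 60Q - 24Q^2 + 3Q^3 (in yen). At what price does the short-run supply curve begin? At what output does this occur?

The firm shuts down when price falls below the minimum of average variable cost. AVC = VC/Q = 60 - 24Q + 3Q^2.
dAVC/dQ = -24 + 6Q = 0 gives Q = 4. min AVC = 60 - 24·4 + 3·4^2 = 12.
For P < ¥12 the firm produces nothing.

¥12 per unit, at Q = 4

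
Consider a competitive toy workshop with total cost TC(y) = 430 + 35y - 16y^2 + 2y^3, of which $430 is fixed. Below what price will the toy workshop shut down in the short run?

$3 per unit

The shutdown price is the minimum of AVC. VC = 35y - 16y^2 + 2y^3, so AVC = 35 - 16y + 2y^2.
dAVC/dy = -16 + 4y = 0 gives y = 4. min AVC = 35 - 16·4 + 2·4^2 = 3.
The firm shuts down for any P below $3.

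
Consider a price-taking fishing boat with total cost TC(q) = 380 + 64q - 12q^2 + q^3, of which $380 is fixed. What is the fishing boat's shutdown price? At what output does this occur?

The shutdown price is the minimum of AVC. VC = 64q - 12q^2 + q^3, so AVC = 64 - 12q + q^2.
At the minimum of AVC, MC = AVC. MC = 64 - 24q + 3q^2; setting MC = AVC gives 2q^2 - 12q = 0, so q = 6. min AVC = 28.
So the shutdown price is $28.

$28 per unit, at q = 6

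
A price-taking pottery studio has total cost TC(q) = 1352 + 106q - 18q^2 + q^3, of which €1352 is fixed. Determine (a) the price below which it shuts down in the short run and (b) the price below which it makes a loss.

AVC = 106 - 18q + q^2; minimized at q = 9, giving min AVC = €25. That is the shutdown price.
ATC = 1352/q + 106 - 18q + q^2. Setting dATC/dq = −1352/q^2 − 18 + 2q = 0 gives q = 13 (since 2·13^3 − 18·13^2 = 1352).
min ATC = 1352/13 + 106 − 18·13 + 13^2 = €145. That is the break-even price.
For €25 ≤ P < €145 the firm produces at a loss; below €25 it shuts down.

Shutdown price = €25; break-even price = €145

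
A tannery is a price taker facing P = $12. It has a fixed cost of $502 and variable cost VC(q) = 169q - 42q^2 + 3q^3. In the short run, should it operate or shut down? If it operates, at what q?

Shut down

From TC, MC = TC'(q) = 169 - 84q + 9q^2 and AVC = VC/q = 169 - 42q + 3q^2.
AVC hits its minimum where MC = AVC, at q = 7, giving min AVC = 169 - 42·7 + 3·7^2 = $22.
Since P = $12 < min AVC = $22, price fails to cover variable cost at any output.
Best response: produce nothing and absorb the $502 fixed cost.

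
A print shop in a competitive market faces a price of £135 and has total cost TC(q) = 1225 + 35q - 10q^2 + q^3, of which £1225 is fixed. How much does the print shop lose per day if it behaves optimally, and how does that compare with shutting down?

Profit = -£225 at q = 10

AVC = 35 - 10q + q^2 has its minimum £10 at q = 5; price £135 clears that bar, so the firm operates.
MC = 35 - 20q + 3q^2. Setting P = MC and taking the root on the rising branch gives q* = 10.
TR = 135·10 = 1350. TC = 1225 + 350 = 1575. Profit = 1350 − 1575 = -£225.
Shutting down would mean losing the fixed cost of £1225, so operating at a loss of £225 is better by £1000.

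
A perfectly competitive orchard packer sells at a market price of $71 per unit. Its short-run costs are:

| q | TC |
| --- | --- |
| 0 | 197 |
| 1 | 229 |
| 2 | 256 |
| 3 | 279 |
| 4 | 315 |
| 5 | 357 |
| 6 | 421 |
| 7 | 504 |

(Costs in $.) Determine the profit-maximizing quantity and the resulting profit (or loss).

q = 6; profit = $5

Profit at each row (π = 71q − TC): q=0: -197; q=1: -158; q=2: -114; q=3: -66; q=4: -31; q=5: -2; q=6: 5; q=7: -7.
Profit is maximized at q = 6. AVC there is 224/6 = $37.33 ≤ P, so producing beats shutting down (which would give -$197).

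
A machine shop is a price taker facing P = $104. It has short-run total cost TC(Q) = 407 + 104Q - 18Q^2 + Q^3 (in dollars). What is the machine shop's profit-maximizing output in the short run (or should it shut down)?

Produce at Q = 12

From TC, MC = TC'(Q) = 104 - 36Q + 3Q^2 and AVC = VC/Q = 104 - 18Q + Q^2.
AVC is minimized where dAVC/dQ = -18 + 2Q = 0, at Q = 9; min AVC = 104 - 18·9 + 9^2 = $23.
P = $104 exceeds min AVC = $23, so the firm stays open.
Set P = MC: 104 = 104 - 36Q + 3Q^2 → -36Q + 3Q^2 = 0. The roots are Q = 0 and Q = 12; the profit-maximizing output is on the rising part of MC, so Q* = 12.
Check: AVC at Q = 12 is $32 ≤ P, so revenue covers variable cost.
Profit = P·Q − TC = 104·12 − 791 = $457.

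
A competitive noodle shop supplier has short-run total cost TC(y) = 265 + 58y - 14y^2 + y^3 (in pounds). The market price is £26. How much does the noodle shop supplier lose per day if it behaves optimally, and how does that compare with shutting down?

Profit = -£137 at y = 8

AVC = 58 - 14y + y^2; min AVC = £9 at y = 7. Since P = £26 ≥ min AVC, the firm produces.
MC = 58 - 28y + 3y^2. Setting P = MC and taking the root on the rising branch gives y* = 8.
TR = 26·8 = 208. TC = 265 + 80 = 345. Profit = 208 − 345 = -£137.
Shutting down would mean losing the fixed cost of £265, so operating at a loss of £137 is better by £128.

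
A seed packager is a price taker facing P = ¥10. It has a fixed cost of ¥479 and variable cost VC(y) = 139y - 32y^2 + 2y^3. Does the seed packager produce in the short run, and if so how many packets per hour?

Shut down

From TC, MC = TC'(y) = 139 - 64y + 6y^2 and AVC = VC/y = 139 - 32y + 2y^2.
AVC hits its minimum where MC = AVC, at y = 8, giving min AVC = 139 - 32·8 + 2·8^2 = ¥11.
Since P = ¥10 < min AVC = ¥11, price fails to cover variable cost at any output.
Best response: produce nothing and absorb the ¥479 fixed cost.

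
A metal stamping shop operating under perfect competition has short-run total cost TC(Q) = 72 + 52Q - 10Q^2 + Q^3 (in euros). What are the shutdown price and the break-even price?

Shutdown price = €27; break-even price = €40

Shutdown price = min AVC. AVC = 52 - 10Q + Q^2, with vertex at Q = 5 and minimum €27.
ATC = 72/Q + 52 - 10Q + Q^2. Setting dATC/dQ = −72/Q^2 − 10 + 2Q = 0 gives Q = 6 (since 2·6^3 − 10·6^2 = 72).
min ATC = 72/6 + 52 − 10·6 + 6^2 = €40. That is the break-even price.
For €27 ≤ P < €40 the firm produces at a loss; below €27 it shuts down.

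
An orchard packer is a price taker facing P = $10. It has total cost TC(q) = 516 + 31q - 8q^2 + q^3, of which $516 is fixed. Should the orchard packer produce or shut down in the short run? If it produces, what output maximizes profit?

Strip out fixed cost: VC = 31q - 8q^2 + q^3. Then AVC = 31 - 8q + q^2 and MC = 31 - 16q + 3q^2.
AVC hits its minimum where MC = AVC, at q = 4, giving min AVC = 31 - 8·4 + 4^2 = $15.
P = $10 lies below min AVC = $15; no output level covers variable cost.
The firm minimizes its loss by shutting down and losing only its fixed cost of $516.

Shut down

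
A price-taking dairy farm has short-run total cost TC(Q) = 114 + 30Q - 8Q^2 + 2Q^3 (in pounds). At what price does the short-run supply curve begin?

The shutdown price is the minimum of AVC. VC = 30Q - 8Q^2 + 2Q^3, so AVC = 30 - 8Q + 2Q^2.
At the minimum of AVC, MC = AVC. MC = 30 - 16Q + 6Q^2; setting MC = AVC gives 4Q^2 - 8Q = 0, so Q = 2. min AVC = 22.
For P < £22 the firm produces nothing.

£22 per unit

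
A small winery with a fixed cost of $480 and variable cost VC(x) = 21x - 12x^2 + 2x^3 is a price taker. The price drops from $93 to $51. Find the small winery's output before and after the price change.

MC = 21 - 24x + 6x^2; the shutdown threshold is min AVC = $3 (at x = 3).
At P = $93 ≥ min AVC, set P = MC on the rising branch: x = 6.
At P = $51 ≥ min AVC, set P = MC: x = 5. The firm stays open but cuts output.

Output falls from 6 to 5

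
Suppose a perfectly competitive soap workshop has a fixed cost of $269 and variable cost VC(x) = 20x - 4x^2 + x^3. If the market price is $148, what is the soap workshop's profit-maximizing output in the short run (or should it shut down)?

Produce at x = 8

Variable cost is VC = 20x - 4x^2 + x^3, so AVC = VC/x = 20 - 4x + x^2 and MC = dTC/dx = 20 - 8x + 3x^2.
AVC is minimized where dAVC/dx = -4 + 2x = 0, at x = 2; min AVC = 20 - 4·2 + 2^2 = $16.
Because $148 ≥ $16, revenue can cover variable cost; the firm operates.
Solving P = MC: -128 - 8x + 3x^2 = 0 ⇒ x = -16/3 or 8. On the upward-sloping branch, x* = 8.
Check: AVC at x = 8 is $52 ≤ P, so revenue covers variable cost.
Profit = P·x − TC = 148·8 − 685 = $499.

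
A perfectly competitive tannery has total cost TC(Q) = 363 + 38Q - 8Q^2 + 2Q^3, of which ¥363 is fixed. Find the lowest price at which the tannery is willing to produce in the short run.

The firm shuts down when price falls below the minimum of average variable cost. AVC = VC/Q = 38 - 8Q + 2Q^2.
dAVC/dQ = -8 + 4Q = 0 gives Q = 2. min AVC = 38 - 8·2 + 2·2^2 = 30.
The firm shuts down for any P below ¥30.

¥30 per unit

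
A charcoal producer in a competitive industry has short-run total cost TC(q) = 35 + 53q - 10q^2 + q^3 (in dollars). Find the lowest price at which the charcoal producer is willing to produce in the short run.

The firm shuts down when price falls below the minimum of average variable cost. AVC = VC/q = 53 - 10q + q^2.
dAVC/dq = -10 + 2q = 0 gives q = 5. min AVC = 53 - 10·5 + 5^2 = 28.
The firm shuts down for any P below $28.

$28 per unit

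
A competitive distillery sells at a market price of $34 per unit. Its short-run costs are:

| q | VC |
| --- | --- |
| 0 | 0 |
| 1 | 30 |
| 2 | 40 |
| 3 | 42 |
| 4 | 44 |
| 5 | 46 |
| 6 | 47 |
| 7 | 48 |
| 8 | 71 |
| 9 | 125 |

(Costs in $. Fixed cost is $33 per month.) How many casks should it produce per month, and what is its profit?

q = 8; profit = $168

Tabulate TR − TC: q=0: -33; q=1: -29; q=2: -5; q=3: 27; q=4: 59; q=5: 91; q=6: 124; q=7: 157; q=8: 168; q=9: 148.
Profit is maximized at q = 8. AVC there is 71/8 = $8.88 ≤ P, so producing beats shutting down (which would give -$33).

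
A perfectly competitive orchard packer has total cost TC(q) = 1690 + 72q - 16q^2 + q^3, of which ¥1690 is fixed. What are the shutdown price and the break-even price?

AVC = 72 - 16q + q^2; minimized at q = 8, giving min AVC = ¥8. That is the shutdown price.
ATC = 1690/q + 72 - 16q + q^2. Setting dATC/dq = −1690/q^2 − 16 + 2q = 0 gives q = 13 (since 2·13^3 − 16·13^2 = 1690).
min ATC = 1690/13 + 72 − 16·13 + 13^2 = ¥163. That is the break-even price.
Between these two prices the firm operates at a loss; above ¥163 it earns a profit.

Shutdown price = ¥8; break-even price = ¥163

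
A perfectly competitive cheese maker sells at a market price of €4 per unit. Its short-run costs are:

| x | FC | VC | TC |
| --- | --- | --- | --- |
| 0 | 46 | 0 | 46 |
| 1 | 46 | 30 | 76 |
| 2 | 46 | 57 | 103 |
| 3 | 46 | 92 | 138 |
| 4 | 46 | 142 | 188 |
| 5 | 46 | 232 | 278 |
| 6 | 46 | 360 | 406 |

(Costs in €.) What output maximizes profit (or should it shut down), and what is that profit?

Profit at each row (π = 4x − TC): x=0: -46; x=1: -72; x=2: -95; x=3: -126; x=4: -172; x=5: -258; x=6: -382.
Profit is highest at x = 0. Equivalently, the lowest AVC in the table is 57/2 ≈ €28.50 at x = 2, and P = €4 falls below it — price never covers variable cost, so the firm shuts down and loses only its fixed cost.

x = 0 (shut down); profit = -€46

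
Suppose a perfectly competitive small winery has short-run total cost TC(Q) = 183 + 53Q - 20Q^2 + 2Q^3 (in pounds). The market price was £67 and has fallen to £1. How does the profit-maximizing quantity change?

MC = 53 - 40Q + 6Q^2; the shutdown threshold is min AVC = £3 (at Q = 5).
At P = £67 ≥ min AVC, set P = MC on the rising branch: Q = 7.
At P = £1 < min AVC = £3, price no longer covers variable cost at any output, so the firm shuts down: Q = 0.

Output falls from 7 to 0 (the firm shuts down)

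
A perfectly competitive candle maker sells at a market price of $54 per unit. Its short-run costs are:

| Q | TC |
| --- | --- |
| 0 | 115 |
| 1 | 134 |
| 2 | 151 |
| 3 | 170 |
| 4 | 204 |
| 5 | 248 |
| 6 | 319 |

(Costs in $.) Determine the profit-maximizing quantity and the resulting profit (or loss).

Tabulate TR − TC: Q=0: -115; Q=1: -80; Q=2: -43; Q=3: -8; Q=4: 12; Q=5: 22; Q=6: 5.
Profit is maximized at Q = 5. AVC there is 133/5 = $26.60 ≤ P, so producing beats shutting down (which would give -$115).

Q = 5; profit = $22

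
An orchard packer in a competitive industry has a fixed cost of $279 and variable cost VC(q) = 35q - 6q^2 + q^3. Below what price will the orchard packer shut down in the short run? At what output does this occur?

$26 per unit, at q = 3

The shutdown price is the minimum of AVC. VC = 35q - 6q^2 + q^3, so AVC = 35 - 6q + q^2.
dAVC/dq = -6 + 2q = 0 gives q = 3. min AVC = 35 - 6·3 + 3^2 = 26.
The firm shuts down for any P below $26.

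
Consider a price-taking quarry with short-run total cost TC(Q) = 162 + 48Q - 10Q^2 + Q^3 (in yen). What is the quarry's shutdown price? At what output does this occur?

¥23 per unit, at Q = 5

The shutdown price is the minimum of AVC. VC = 48Q - 10Q^2 + Q^3, so AVC = 48 - 10Q + Q^2.
dAVC/dQ = -10 + 2Q = 0 gives Q = 5. min AVC = 48 - 10·5 + 5^2 = 23.
The firm shuts down for any P below ¥23.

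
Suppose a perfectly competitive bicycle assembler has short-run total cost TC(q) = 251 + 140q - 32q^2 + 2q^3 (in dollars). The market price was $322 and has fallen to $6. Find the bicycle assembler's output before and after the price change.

Output falls from 13 to 0 (the firm shuts down)

MC = 140 - 64q + 6q^2; the shutdown threshold is min AVC = $12 (at q = 8).
With P = $322 above the shutdown price, P = MC gives q = 13.
At P = $6 < min AVC = $12, price no longer covers variable cost at any output, so the firm shuts down: q = 0.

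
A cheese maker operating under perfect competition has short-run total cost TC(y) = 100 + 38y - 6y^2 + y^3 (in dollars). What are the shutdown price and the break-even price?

Shutdown price = $29; break-even price = $53

Shutdown price = min AVC. AVC = 38 - 6y + y^2, with vertex at y = 3 and minimum $29.
ATC = 100/y + 38 - 6y + y^2. Setting dATC/dy = −100/y^2 − 6 + 2y = 0 gives y = 5 (since 2·5^3 − 6·5^2 = 100).
min ATC = 100/5 + 38 − 6·5 + 5^2 = $53. That is the break-even price.
Between these two prices the firm operates at a loss; above $53 it earns a profit.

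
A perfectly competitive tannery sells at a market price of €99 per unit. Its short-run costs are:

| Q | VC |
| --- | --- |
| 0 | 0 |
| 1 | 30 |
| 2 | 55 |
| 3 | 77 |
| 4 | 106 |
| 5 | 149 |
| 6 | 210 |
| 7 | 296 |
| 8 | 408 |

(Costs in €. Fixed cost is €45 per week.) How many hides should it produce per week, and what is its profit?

Q = 7; profit = €352

Compute π = P·Q − TC at each output: Q=0: -45; Q=1: 24; Q=2: 98; Q=3: 175; Q=4: 245; Q=5: 301; Q=6: 339; Q=7: 352; Q=8: 339.
Profit is maximized at Q = 7. AVC there is 296/7 = €42.29 ≤ P, so producing beats shutting down (which would give -€45).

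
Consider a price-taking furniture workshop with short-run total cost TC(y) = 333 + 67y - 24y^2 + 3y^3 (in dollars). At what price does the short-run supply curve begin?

The firm shuts down when price falls below the minimum of average variable cost. AVC = VC/y = 67 - 24y + 3y^2.
dAVC/dy = -24 + 6y = 0 gives y = 4. min AVC = 67 - 24·4 + 3·4^2 = 19.
For P < $19 the firm produces nothing.

$19 per unit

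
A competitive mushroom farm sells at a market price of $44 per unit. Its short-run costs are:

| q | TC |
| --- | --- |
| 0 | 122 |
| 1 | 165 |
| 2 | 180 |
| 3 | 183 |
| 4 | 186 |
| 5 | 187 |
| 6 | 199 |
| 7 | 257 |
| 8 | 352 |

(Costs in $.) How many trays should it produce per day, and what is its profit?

Tabulate TR − TC: q=0: -122; q=1: -121; q=2: -92; q=3: -51; q=4: -10; q=5: 33; q=6: 65; q=7: 51; q=8: 0.
Profit is maximized at q = 6. AVC there is 77/6 = $12.83 ≤ P, so producing beats shutting down (which would give -$122).

q = 6; profit = $65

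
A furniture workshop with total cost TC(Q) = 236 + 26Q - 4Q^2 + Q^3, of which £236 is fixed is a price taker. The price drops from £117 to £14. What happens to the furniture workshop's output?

Output falls from 7 to 0 (the firm shuts down)

MC = 26 - 8Q + 3Q^2; the shutdown threshold is min AVC = £22 (at Q = 2).
At P = £117 ≥ min AVC, set P = MC on the rising branch: Q = 7.
At P = £14 < min AVC = £22, price no longer covers variable cost at any output, so the firm shuts down: Q = 0.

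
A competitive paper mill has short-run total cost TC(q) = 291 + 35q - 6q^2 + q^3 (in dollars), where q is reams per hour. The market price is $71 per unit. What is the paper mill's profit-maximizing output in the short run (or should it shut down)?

Variable cost is VC = 35q - 6q^2 + q^3, so AVC = VC/q = 35 - 6q + q^2 and MC = dTC/dq = 35 - 12q + 3q^2.
AVC is minimized where dAVC/dq = -6 + 2q = 0, at q = 3; min AVC = 35 - 6·3 + 3^2 = $26.
Since P = $71 ≥ min AVC = $26, price covers variable cost and the firm should produce.
Solving P = MC: -36 - 12q + 3q^2 = 0 ⇒ q = -2 or 6. On the upward-sloping branch, q* = 6.
Check: AVC at q = 6 is $35 ≤ P, so revenue covers variable cost.
Profit = P·q − TC = 71·6 − 501 = -$75, a loss, but smaller than the $291 fixed cost the firm would lose by shutting down.

Produce at q = 6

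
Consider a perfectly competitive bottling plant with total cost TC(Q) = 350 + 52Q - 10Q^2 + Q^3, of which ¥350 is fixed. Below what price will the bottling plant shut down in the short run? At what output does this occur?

Short-run supply begins at min AVC. From VC = 52Q - 10Q^2 + Q^3, AVC = 52 - 10Q + Q^2.
At the minimum of AVC, MC = AVC. MC = 52 - 20Q + 3Q^2; setting MC = AVC gives 2Q^2 - 10Q = 0, so Q = 5. min AVC = 27.
So the shutdown price is ¥27.

¥27 per unit, at Q = 5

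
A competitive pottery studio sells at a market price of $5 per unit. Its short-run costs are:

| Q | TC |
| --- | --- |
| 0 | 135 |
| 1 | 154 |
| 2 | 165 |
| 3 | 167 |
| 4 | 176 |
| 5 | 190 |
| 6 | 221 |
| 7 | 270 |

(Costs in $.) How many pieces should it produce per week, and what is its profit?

Q = 0 (shut down); profit = -$135

Tabulate TR − TC: Q=0: -135; Q=1: -149; Q=2: -155; Q=3: -152; Q=4: -156; Q=5: -165; Q=6: -191; Q=7: -235.
Profit is highest at Q = 0. Equivalently, the lowest AVC in the table is 41/4 ≈ $10.25 at Q = 4, and P = $5 falls below it — price never covers variable cost, so the firm shuts down and loses only its fixed cost.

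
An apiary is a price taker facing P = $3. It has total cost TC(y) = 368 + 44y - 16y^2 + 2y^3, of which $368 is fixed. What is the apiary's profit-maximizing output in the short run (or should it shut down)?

Shut down

Variable cost is VC = 44y - 16y^2 + 2y^3, so AVC = VC/y = 44 - 16y + 2y^2 and MC = dTC/dy = 44 - 32y + 6y^2.
AVC is minimized where dAVC/dy = -16 + 4y = 0, at y = 4; min AVC = 44 - 16·4 + 2·4^2 = $12.
With P < min AVC ($3 < $12), every unit sold adds to the loss.
The firm minimizes its loss by shutting down and losing only its fixed cost of $368.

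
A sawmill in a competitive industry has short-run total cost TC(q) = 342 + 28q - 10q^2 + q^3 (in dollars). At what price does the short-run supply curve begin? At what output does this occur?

$3 per unit, at q = 5

The shutdown price is the minimum of AVC. VC = 28q - 10q^2 + q^3, so AVC = 28 - 10q + q^2.
dAVC/dq = -10 + 2q = 0 gives q = 5. min AVC = 28 - 10·5 + 5^2 = 3.
For P < $3 the firm produces nothing.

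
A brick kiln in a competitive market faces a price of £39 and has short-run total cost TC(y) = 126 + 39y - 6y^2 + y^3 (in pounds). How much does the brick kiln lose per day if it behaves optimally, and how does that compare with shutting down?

AVC = 39 - 6y + y^2 has its minimum £30 at y = 3; price £39 clears that bar, so the firm operates.
MC = 39 - 12y + 3y^2. Setting P = MC and taking the root on the rising branch gives y* = 4.
TR = 39·4 = 156. TC = 126 + 124 = 250. Profit = 156 − 250 = -£94.
Shutting down would mean losing the fixed cost of £126, so operating at a loss of £94 is better by £32.

Profit = -£94 at y = 4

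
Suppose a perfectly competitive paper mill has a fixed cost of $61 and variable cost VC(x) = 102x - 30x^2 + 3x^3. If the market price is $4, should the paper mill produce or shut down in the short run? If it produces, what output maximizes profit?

From TC, MC = TC'(x) = 102 - 60x + 9x^2 and AVC = VC/x = 102 - 30x + 3x^2.
AVC is minimized where dAVC/dx = -30 + 6x = 0, at x = 5; min AVC = 102 - 30·5 + 3·5^2 = $27.
With P < min AVC ($4 < $27), every unit sold adds to the loss.
The firm minimizes its loss by shutting down and losing only its fixed cost of $61.

Shut down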